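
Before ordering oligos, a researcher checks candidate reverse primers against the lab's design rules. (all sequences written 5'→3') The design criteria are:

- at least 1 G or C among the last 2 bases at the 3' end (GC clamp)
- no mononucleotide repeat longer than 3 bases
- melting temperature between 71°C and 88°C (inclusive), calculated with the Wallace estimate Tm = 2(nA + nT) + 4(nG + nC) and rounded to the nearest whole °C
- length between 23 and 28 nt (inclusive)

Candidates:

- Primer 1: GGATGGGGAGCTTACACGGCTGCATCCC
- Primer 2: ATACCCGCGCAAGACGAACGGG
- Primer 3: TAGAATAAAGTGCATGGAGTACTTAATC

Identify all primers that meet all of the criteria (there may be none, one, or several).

Primer 1 (28 nt, A=5 T=5 G=10 C=8): 3' end CC has 2 G/C ✓; longest run = 4, exceeds 3 ✗; Tm = 2·10 + 4·18 = 92°C, outside 71–88°C ✗; length 28 ✓ — fails.
Primer 2 (22 nt, A=7 T=1 G=7 C=7): 3' end GG has 2 G/C ✓; longest run = 3 ✓; Tm = 2·8 + 4·14 = 72°C ✓; length 22, outside 23–28 ✗ — fails.
Primer 3 (28 nt, A=11 T=8 G=6 C=3): 3' end TC has 1 G/C ✓; longest run = 3 ✓; Tm = 2·19 + 4·9 = 74°C ✓; length 28 ✓ — passes.

Primer 3 only.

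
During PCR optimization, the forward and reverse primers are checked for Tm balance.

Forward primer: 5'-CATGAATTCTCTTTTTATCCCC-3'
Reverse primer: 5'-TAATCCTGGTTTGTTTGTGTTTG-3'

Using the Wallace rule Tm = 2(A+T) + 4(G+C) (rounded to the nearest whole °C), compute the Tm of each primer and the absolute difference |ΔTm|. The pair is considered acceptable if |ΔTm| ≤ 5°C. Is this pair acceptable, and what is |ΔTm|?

Forward: A=4 T=10 G=1 C=7 → Tm = 2·14 + 4·8 = 60°C.
Reverse: A=2 T=13 G=6 C=2 → Tm = 2·15 + 4·8 = 62°C.
|ΔTm| = |60 − 62| = 2°C, ≤ 5°C.

|ΔTm| = 2°C; the pair is acceptable.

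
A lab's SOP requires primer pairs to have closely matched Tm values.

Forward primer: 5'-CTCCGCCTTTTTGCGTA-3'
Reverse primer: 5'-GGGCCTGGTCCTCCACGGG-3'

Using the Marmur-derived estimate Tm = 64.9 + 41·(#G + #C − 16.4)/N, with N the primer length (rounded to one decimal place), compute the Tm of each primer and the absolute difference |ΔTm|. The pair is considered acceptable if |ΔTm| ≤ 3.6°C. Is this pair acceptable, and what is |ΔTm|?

Forward: G+C = 9, N = 17 → Tm = 64.9 + 41·(9 − 16.4)/17 = 47.1°C.
Reverse: G+C = 15, N = 19 → Tm = 64.9 + 41·(15 − 16.4)/19 = 61.9°C.
|ΔTm| = |47.1 − 61.9| = 14.8°C, > 3.6°C.

|ΔTm| = 14.8°C; the pair is not acceptable.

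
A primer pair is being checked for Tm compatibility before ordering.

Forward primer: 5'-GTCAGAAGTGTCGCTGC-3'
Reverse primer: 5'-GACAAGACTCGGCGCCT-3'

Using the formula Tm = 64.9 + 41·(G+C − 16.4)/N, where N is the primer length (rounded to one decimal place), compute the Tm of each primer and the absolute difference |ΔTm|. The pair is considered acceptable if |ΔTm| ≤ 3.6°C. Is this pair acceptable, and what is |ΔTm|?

|ΔTm| = 2.4°C; the pair is acceptable.

Forward: G+C = 10, N = 17 → Tm = 64.9 + 41·(10 − 16.4)/17 = 49.5°C.
Reverse: G+C = 11, N = 17 → Tm = 64.9 + 41·(11 − 16.4)/17 = 51.9°C.
|ΔTm| = |49.5 − 51.9| = 2.4°C, ≤ 3.6°C.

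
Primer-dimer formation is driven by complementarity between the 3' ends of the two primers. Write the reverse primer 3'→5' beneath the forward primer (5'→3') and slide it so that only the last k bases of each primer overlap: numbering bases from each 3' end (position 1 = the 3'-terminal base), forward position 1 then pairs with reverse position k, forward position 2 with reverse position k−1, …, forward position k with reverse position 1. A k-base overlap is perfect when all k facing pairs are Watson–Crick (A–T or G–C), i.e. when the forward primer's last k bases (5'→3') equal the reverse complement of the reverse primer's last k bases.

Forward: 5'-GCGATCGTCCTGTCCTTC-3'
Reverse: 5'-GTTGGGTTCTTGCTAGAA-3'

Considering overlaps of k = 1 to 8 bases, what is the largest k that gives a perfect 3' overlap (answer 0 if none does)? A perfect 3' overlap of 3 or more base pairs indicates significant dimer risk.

Last 8 bases (5'→3') — forward …TGTCCTTC, reverse …TGCTAGAA.
Reverse complement of the reverse primer's last 8 bases: TTCTAGCA; its first k bases are the reverse complement of the reverse primer's last k bases, so a perfect k-base overlap needs the forward primer's last k bases to equal them.
Comparing (forward last k vs required): k=1: C vs T ✗; k=2: TC vs TT ✗; k=3: TTC vs TTC ✓; k=4: CTTC vs TTCT ✗; k=5: CCTTC vs TTCTA ✗; k=6: TCCTTC vs TTCTAG ✗; k=7: GTCCTTC vs TTCTAGC ✗; k=8: TGTCCTTC vs TTCTAGCA ✗.
Only k = 3 is perfect, so the longest perfect 3' overlap is 3.

Longest perfect overlap: 3 complementary base pairs; significant dimer risk (threshold 3).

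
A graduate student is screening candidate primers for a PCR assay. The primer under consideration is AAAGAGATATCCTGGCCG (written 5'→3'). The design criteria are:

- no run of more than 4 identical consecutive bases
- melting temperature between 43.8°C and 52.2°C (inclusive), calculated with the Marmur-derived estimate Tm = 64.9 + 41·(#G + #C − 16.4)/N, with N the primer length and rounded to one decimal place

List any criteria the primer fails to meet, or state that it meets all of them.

Meets all criteria.

Base counts: A=6, T=3, G=5, C=4 (length 18).
homopolymer run: longest run = 3 ✓
Tm: Tm = 64.9 + 41·(9 − 16.4)/18 = 48.0°C ✓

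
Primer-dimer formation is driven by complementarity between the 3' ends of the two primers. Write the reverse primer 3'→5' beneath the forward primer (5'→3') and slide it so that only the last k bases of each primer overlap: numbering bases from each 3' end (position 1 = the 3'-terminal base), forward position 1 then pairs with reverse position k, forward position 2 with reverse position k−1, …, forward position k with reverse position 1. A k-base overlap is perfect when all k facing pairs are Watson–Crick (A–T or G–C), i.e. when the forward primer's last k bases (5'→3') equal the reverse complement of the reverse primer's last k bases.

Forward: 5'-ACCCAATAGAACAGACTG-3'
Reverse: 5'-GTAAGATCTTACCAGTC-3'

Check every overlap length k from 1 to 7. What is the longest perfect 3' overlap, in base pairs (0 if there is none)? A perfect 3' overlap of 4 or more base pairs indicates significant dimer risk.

Longest perfect overlap: 5 complementary base pairs; significant dimer risk (threshold 4).

Last 7 bases (5'→3') — forward …CAGACTG, reverse …ACCAGTC.
Reverse complement of the reverse primer's last 7 bases: GACTGGT; its first k bases are the reverse complement of the reverse primer's last k bases, so a perfect k-base overlap needs the forward primer's last k bases to equal them.
Comparing (forward last k vs required): k=1: G vs G ✓; k=2: TG vs GA ✗; k=3: CTG vs GAC ✗; k=4: ACTG vs GACT ✗; k=5: GACTG vs GACTG ✓; k=6: AGACTG vs GACTGG ✗; k=7: CAGACTG vs GACTGGT ✗.
Perfect overlaps at k = 1, 5; the largest is 5.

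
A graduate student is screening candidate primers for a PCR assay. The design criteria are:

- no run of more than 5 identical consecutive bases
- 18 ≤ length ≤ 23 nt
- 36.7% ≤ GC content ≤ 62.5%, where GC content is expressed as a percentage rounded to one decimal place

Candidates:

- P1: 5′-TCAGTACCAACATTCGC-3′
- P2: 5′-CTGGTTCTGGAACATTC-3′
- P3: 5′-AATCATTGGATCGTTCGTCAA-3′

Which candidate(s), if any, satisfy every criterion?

P3 only.

P1 (17 nt, A=5 T=4 G=2 C=6): longest run = 2 ✓; length 17, outside 18–23 ✗; GC 8/17 = 47.1% ✓ — fails.
P2 (17 nt, A=3 T=6 G=4 C=4): longest run = 2 ✓; length 17, outside 18–23 ✗; GC 8/17 = 47.1% ✓ — fails.
P3 (21 nt, A=6 T=7 G=4 C=4): longest run = 2 ✓; length 21 ✓; GC 8/21 = 38.1% ✓ — passes.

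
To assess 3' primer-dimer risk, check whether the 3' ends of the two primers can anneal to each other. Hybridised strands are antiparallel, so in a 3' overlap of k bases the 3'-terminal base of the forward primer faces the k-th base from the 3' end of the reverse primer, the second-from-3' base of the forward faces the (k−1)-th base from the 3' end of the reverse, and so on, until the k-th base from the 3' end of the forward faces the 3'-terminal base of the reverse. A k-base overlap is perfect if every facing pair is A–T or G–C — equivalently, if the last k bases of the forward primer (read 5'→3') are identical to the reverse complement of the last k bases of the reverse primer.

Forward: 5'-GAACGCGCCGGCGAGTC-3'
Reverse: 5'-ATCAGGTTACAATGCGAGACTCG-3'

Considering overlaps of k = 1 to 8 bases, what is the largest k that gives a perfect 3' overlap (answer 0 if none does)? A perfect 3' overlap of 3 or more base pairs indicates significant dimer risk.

Longest perfect overlap: 6 complementary base pairs; significant dimer risk (threshold 3).

Last 8 bases (5'→3') — forward …GGCGAGTC, reverse …GAGACTCG.
Reverse complement of the reverse primer's last 8 bases: CGAGTCTC; its first k bases are the reverse complement of the reverse primer's last k bases, so a perfect k-base overlap needs the forward primer's last k bases to equal them.
Comparing (forward last k vs required): k=1: C vs C ✓; k=2: TC vs CG ✗; k=3: GTC vs CGA ✗; k=4: AGTC vs CGAG ✗; k=5: GAGTC vs CGAGT ✗; k=6: CGAGTC vs CGAGTC ✓; k=7: GCGAGTC vs CGAGTCT ✗; k=8: GGCGAGTC vs CGAGTCTC ✗.
Perfect overlaps at k = 1, 6; the largest is 6.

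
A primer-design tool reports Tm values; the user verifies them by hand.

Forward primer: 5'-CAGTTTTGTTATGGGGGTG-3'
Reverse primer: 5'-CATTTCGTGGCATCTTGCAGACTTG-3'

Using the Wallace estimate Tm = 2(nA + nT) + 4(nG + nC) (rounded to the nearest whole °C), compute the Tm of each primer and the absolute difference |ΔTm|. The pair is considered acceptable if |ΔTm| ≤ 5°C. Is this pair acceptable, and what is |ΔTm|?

Forward: A=2 T=8 G=8 C=1 → Tm = 2·10 + 4·9 = 56°C.
Reverse: A=4 T=9 G=6 C=6 → Tm = 2·13 + 4·12 = 74°C.
|ΔTm| = |56 − 74| = 18°C, > 5°C.

|ΔTm| = 18°C; the pair is not acceptable.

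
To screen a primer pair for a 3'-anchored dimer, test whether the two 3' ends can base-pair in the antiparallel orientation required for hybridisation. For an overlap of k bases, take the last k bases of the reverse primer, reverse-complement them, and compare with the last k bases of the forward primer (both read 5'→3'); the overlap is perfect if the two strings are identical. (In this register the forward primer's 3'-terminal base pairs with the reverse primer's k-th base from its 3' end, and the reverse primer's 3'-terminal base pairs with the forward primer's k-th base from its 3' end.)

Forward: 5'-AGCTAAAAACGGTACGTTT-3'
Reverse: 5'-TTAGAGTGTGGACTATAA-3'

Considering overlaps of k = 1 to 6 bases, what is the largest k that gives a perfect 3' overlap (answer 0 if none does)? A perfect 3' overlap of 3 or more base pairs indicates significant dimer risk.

Last 6 bases (5'→3') — forward …ACGTTT, reverse …CTATAA.
Reverse complement of the reverse primer's last 6 bases: TTATAG; its first k bases are the reverse complement of the reverse primer's last k bases, so a perfect k-base overlap needs the forward primer's last k bases to equal them.
Comparing (forward last k vs required): k=1: T vs T ✓; k=2: TT vs TT ✓; k=3: TTT vs TTA ✗; k=4: GTTT vs TTAT ✗; k=5: CGTTT vs TTATA ✗; k=6: ACGTTT vs TTATAG ✗.
Perfect overlaps at k = 1, 2; the largest is 2.

Longest perfect overlap: 2 complementary base pairs; below the dimer-risk threshold (threshold 3).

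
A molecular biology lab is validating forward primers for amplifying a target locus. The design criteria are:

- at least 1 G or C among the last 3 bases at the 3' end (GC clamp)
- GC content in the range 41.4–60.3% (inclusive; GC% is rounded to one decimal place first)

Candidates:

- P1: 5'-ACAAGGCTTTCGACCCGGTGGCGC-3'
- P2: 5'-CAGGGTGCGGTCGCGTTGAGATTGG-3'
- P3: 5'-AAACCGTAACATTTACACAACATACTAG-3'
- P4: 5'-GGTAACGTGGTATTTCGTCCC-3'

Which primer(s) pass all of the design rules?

P4 only.

P1 (24 nt, A=4 T=4 G=8 C=8): 3' end CGC has 3 G/C ✓; GC 16/24 = 66.7%, outside 41.4–60.3% ✗ — fails.
P2 (25 nt, A=3 T=6 G=12 C=4): 3' end TGG has 2 G/C ✓; GC 16/25 = 64.0%, outside 41.4–60.3% ✗ — fails.
P3 (28 nt, A=13 T=6 G=2 C=7): 3' end TAG has 1 G/C ✓; GC 9/28 = 32.1%, outside 41.4–60.3% ✗ — fails.
P4 (21 nt, A=3 T=7 G=6 C=5): 3' end CCC has 3 G/C ✓; GC 11/21 = 52.4% ✓ — passes.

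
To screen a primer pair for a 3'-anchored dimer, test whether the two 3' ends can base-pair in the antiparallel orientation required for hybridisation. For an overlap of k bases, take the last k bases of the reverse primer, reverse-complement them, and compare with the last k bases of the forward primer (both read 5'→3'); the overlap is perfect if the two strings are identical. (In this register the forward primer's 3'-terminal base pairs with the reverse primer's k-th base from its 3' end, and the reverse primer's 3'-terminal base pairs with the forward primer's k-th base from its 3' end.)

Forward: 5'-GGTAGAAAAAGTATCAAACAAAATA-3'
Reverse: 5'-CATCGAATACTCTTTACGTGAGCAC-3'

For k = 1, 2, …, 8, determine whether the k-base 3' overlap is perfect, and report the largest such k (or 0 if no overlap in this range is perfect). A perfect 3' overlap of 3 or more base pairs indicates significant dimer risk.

Longest perfect overlap: 0 complementary base pairs; below the dimer-risk threshold (threshold 3).

Last 8 bases (5'→3') — forward …ACAAAATA, reverse …GTGAGCAC.
Reverse complement of the reverse primer's last 8 bases: GTGCTCAC; its first k bases are the reverse complement of the reverse primer's last k bases, so a perfect k-base overlap needs the forward primer's last k bases to equal them.
Comparing (forward last k vs required): k=1: A vs G ✗; k=2: TA vs GT ✗; k=3: ATA vs GTG ✗; k=4: AATA vs GTGC ✗; k=5: AAATA vs GTGCT ✗; k=6: AAAATA vs GTGCTC ✗; k=7: CAAAATA vs GTGCTCA ✗; k=8: ACAAAATA vs GTGCTCAC ✗.
No overlap length from 1 to 8 is perfect, so the longest perfect 3' overlap is 0.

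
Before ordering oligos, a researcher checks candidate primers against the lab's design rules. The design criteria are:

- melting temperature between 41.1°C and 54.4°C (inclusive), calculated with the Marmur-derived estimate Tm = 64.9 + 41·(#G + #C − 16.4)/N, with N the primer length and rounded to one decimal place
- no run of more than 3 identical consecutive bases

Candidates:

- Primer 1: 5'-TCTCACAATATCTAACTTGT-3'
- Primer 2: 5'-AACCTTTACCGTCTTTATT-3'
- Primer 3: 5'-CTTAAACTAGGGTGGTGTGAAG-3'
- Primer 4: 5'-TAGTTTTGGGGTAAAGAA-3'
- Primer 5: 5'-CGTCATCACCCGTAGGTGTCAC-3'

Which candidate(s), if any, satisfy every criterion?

Primer 1 (20 nt, A=6 T=8 G=1 C=5): Tm = 64.9 + 41·(6 − 16.4)/20 = 43.6°C ✓; longest run = 2 ✓ — passes.
Primer 2 (19 nt, A=4 T=9 G=1 C=5): Tm = 64.9 + 41·(6 − 16.4)/19 = 42.5°C ✓; longest run = 3 ✓ — passes.
Primer 3 (22 nt, A=6 T=6 G=8 C=2): Tm = 64.9 + 41·(10 − 16.4)/22 = 53.0°C ✓; longest run = 3 ✓ — passes.
Primer 4 (18 nt, A=6 T=6 G=6 C=0): Tm = 64.9 + 41·(6 − 16.4)/18 = 41.2°C ✓; longest run = 4, exceeds 3 ✗ — fails.
Primer 5 (22 nt, A=4 T=5 G=5 C=8): Tm = 64.9 + 41·(13 − 16.4)/22 = 58.6°C, outside 41.1–54.4°C ✗; longest run = 3 ✓ — fails.

Primer 1, Primer 2 and Primer 3.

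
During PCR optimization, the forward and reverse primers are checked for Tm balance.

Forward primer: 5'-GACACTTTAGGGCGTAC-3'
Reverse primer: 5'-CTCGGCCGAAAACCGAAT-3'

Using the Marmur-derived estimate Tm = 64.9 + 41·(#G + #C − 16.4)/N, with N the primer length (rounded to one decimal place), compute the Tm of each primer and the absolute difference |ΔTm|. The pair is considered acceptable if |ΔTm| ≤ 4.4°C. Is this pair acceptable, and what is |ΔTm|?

|ΔTm| = 3.2°C; the pair is acceptable.

Forward: G+C = 9, N = 17 → Tm = 64.9 + 41·(9 − 16.4)/17 = 47.1°C.
Reverse: G+C = 10, N = 18 → Tm = 64.9 + 41·(10 − 16.4)/18 = 50.3°C.
|ΔTm| = |47.1 − 50.3| = 3.2°C, ≤ 4.4°C.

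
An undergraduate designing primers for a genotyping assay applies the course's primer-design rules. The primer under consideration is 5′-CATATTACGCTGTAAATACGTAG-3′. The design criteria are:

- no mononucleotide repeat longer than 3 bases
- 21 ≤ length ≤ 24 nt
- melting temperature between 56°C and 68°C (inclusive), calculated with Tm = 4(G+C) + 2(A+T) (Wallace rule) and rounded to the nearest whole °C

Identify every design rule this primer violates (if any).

Meets all criteria.

Base counts: A=8, T=7, G=4, C=4 (length 23).
homopolymer run: longest run = 3 ✓
length: length 23 ✓
Tm: Tm = 2·15 + 4·8 = 62°C ✓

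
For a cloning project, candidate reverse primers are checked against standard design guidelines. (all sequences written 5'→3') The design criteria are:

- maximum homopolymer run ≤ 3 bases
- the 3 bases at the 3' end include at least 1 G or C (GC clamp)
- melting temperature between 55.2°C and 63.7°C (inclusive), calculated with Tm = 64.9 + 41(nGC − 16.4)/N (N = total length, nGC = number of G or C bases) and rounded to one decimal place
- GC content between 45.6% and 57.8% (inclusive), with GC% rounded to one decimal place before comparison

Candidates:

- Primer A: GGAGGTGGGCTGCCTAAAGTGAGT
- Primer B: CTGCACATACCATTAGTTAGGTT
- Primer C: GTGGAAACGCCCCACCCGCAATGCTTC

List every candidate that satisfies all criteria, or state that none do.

None of the candidates satisfy all criteria.

Primer A (24 nt, A=5 T=5 G=11 C=3): longest run = 3 ✓; 3' end AGT has 1 G/C ✓; Tm = 64.9 + 41·(14 − 16.4)/24 = 60.8°C ✓; GC 14/24 = 58.3%, outside 45.6–57.8% ✗ — fails.
Primer B (23 nt, A=6 T=8 G=4 C=5): longest run = 2 ✓; 3' end GTT has 1 G/C ✓; Tm = 64.9 + 41·(9 − 16.4)/23 = 51.7°C, outside 55.2–63.7°C ✗; GC 9/23 = 39.1%, outside 45.6–57.8% ✗ — fails.
Primer C (27 nt, A=6 T=4 G=6 C=11): longest run = 4, exceeds 3 ✗; 3' end TTC has 1 G/C ✓; Tm = 64.9 + 41·(17 − 16.4)/27 = 65.8°C, outside 55.2–63.7°C ✗; GC 17/27 = 63.0%, outside 45.6–57.8% ✗ — fails.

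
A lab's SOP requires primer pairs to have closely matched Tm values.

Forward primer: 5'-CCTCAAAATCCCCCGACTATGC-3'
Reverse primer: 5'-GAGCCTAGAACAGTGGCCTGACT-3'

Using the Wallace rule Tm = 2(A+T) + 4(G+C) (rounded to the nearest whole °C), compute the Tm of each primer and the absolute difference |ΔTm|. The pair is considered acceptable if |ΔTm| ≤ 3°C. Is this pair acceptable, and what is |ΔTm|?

Forward: A=6 T=4 G=2 C=10 → Tm = 2·10 + 4·12 = 68°C.
Reverse: A=6 T=4 G=7 C=6 → Tm = 2·10 + 4·13 = 72°C.
|ΔTm| = |68 − 72| = 4°C, > 3°C.

|ΔTm| = 4°C; the pair is not acceptable.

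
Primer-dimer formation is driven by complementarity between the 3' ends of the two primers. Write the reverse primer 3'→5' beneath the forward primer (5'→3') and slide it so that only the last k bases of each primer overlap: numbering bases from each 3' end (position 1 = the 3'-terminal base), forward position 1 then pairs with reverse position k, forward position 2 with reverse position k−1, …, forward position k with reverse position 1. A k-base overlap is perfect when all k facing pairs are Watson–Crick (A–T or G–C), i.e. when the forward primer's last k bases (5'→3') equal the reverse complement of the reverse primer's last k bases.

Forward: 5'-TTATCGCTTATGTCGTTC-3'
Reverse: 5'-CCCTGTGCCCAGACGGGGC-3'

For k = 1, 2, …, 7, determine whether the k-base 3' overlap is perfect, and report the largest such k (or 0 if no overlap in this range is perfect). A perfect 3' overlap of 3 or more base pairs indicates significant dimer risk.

Last 7 bases (5'→3') — forward …GTCGTTC, reverse …ACGGGGC.
Reverse complement of the reverse primer's last 7 bases: GCCCCGT; its first k bases are the reverse complement of the reverse primer's last k bases, so a perfect k-base overlap needs the forward primer's last k bases to equal them.
Comparing (forward last k vs required): k=1: C vs G ✗; k=2: TC vs GC ✗; k=3: TTC vs GCC ✗; k=4: GTTC vs GCCC ✗; k=5: CGTTC vs GCCCC ✗; k=6: TCGTTC vs GCCCCG ✗; k=7: GTCGTTC vs GCCCCGT ✗.
No overlap length from 1 to 7 is perfect, so the longest perfect 3' overlap is 0.

Longest perfect overlap: 0 complementary base pairs; below the dimer-risk threshold (threshold 3).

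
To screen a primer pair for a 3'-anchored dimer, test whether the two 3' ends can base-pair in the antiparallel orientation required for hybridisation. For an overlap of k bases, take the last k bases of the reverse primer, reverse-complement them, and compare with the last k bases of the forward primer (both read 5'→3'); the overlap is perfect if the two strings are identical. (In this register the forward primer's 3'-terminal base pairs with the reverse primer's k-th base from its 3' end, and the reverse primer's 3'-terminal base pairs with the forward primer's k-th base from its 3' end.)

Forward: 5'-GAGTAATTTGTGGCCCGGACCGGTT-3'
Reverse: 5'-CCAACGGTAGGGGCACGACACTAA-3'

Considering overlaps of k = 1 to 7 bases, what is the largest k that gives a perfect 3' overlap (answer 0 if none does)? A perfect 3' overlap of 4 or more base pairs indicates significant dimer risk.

Last 7 bases (5'→3') — forward …ACCGGTT, reverse …ACACTAA.
Reverse complement of the reverse primer's last 7 bases: TTAGTGT; its first k bases are the reverse complement of the reverse primer's last k bases, so a perfect k-base overlap needs the forward primer's last k bases to equal them.
Comparing (forward last k vs required): k=1: T vs T ✓; k=2: TT vs TT ✓; k=3: GTT vs TTA ✗; k=4: GGTT vs TTAG ✗; k=5: CGGTT vs TTAGT ✗; k=6: CCGGTT vs TTAGTG ✗; k=7: ACCGGTT vs TTAGTGT ✗.
Perfect overlaps at k = 1, 2; the largest is 2.

Longest perfect overlap: 2 complementary base pairs; below the dimer-risk threshold (threshold 4).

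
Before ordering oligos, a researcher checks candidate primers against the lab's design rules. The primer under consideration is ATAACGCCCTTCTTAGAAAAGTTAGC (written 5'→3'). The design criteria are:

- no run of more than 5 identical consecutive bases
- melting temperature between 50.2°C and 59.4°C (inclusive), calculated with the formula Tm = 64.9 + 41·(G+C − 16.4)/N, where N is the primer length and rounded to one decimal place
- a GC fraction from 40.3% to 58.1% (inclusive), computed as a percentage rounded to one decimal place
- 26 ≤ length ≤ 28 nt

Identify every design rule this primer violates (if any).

Fails: GC content.

Base counts: A=9, T=7, G=4, C=6 (length 26).
homopolymer run: longest run = 4 ✓
Tm: Tm = 64.9 + 41·(10 − 16.4)/26 = 54.8°C ✓
GC content: GC 10/26 = 38.5%, outside 40.3–58.1% ✗
length: length 26 ✓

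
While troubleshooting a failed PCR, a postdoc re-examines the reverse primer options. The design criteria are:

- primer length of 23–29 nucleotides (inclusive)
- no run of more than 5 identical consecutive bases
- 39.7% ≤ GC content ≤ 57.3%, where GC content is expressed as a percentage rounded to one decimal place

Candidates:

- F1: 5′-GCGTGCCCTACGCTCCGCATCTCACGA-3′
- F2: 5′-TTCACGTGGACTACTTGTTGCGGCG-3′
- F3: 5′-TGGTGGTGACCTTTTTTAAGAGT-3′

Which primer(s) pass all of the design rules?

F1 (27 nt, A=4 T=5 G=6 C=12): length 27 ✓; longest run = 3 ✓; GC 18/27 = 66.7%, outside 39.7–57.3% ✗ — fails.
F2 (25 nt, A=3 T=8 G=8 C=6): length 25 ✓; longest run = 2 ✓; GC 14/25 = 56.0% ✓ — passes.
F3 (23 nt, A=4 T=10 G=7 C=2): length 23 ✓; longest run = 6, exceeds 5 ✗; GC 9/23 = 39.1%, outside 39.7–57.3% ✗ — fails.

F2 only.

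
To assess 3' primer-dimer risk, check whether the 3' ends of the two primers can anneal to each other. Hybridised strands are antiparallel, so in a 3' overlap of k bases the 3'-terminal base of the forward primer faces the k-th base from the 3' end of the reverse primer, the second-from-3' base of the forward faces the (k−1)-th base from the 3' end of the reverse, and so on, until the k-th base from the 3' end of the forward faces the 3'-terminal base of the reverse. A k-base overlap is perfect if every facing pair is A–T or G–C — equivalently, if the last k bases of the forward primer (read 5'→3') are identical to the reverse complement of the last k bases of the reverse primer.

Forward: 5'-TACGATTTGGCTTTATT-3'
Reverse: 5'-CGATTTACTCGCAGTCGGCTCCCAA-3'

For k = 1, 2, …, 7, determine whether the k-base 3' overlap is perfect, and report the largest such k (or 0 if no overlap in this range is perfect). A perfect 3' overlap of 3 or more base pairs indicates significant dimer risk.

Longest perfect overlap: 2 complementary base pairs; below the dimer-risk threshold (threshold 3).

Last 7 bases (5'→3') — forward …CTTTATT, reverse …CTCCCAA.
Reverse complement of the reverse primer's last 7 bases: TTGGGAG; its first k bases are the reverse complement of the reverse primer's last k bases, so a perfect k-base overlap needs the forward primer's last k bases to equal them.
Comparing (forward last k vs required): k=1: T vs T ✓; k=2: TT vs TT ✓; k=3: ATT vs TTG ✗; k=4: TATT vs TTGG ✗; k=5: TTATT vs TTGGG ✗; k=6: TTTATT vs TTGGGA ✗; k=7: CTTTATT vs TTGGGAG ✗.
Perfect overlaps at k = 1, 2; the largest is 2.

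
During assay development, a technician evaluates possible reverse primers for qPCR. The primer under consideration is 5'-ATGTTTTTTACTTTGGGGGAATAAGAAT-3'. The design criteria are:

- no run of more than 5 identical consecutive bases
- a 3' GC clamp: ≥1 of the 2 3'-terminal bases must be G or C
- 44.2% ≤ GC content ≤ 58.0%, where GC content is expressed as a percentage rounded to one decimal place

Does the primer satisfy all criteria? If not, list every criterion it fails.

Base counts: A=8, T=12, G=7, C=1 (length 28).
homopolymer run: longest run = 6, exceeds 5 ✗
GC clamp: 3' end AT has 0 G/C, need ≥1 ✗
GC content: GC 8/28 = 28.6%, outside 44.2–58.0% ✗

Fails: homopolymer run, GC clamp, GC content.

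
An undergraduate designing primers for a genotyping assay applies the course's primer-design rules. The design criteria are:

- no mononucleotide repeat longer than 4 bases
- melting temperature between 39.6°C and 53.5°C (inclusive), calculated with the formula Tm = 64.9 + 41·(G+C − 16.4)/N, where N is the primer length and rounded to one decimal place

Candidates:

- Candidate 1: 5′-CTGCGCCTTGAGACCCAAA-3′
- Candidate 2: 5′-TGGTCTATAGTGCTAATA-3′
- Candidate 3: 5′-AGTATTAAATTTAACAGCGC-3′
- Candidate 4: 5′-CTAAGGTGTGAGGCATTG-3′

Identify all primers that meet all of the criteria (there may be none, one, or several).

Candidate 1, Candidate 2, Candidate 3 and Candidate 4.

Candidate 1 (19 nt, A=5 T=3 G=4 C=7): longest run = 3 ✓; Tm = 64.9 + 41·(11 − 16.4)/19 = 53.2°C ✓ — passes.
Candidate 2 (18 nt, A=5 T=7 G=4 C=2): longest run = 2 ✓; Tm = 64.9 + 41·(6 − 16.4)/18 = 41.2°C ✓ — passes.
Candidate 3 (20 nt, A=8 T=6 G=3 C=3): longest run = 3 ✓; Tm = 64.9 + 41·(6 − 16.4)/20 = 43.6°C ✓ — passes.
Candidate 4 (18 nt, A=4 T=5 G=7 C=2): longest run = 2 ✓; Tm = 64.9 + 41·(9 − 16.4)/18 = 48.0°C ✓ — passes.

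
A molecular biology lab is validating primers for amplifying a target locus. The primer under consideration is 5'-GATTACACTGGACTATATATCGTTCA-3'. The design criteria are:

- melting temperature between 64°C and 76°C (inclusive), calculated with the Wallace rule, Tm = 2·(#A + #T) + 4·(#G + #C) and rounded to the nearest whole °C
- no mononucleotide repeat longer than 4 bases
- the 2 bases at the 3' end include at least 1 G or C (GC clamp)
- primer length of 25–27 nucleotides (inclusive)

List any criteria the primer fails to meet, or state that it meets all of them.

Meets all criteria.

Base counts: A=8, T=9, G=4, C=5 (length 26).
Tm: Tm = 2·17 + 4·9 = 70°C ✓
homopolymer run: longest run = 2 ✓
GC clamp: 3' end CA has 1 G/C ✓
length: length 26 ✓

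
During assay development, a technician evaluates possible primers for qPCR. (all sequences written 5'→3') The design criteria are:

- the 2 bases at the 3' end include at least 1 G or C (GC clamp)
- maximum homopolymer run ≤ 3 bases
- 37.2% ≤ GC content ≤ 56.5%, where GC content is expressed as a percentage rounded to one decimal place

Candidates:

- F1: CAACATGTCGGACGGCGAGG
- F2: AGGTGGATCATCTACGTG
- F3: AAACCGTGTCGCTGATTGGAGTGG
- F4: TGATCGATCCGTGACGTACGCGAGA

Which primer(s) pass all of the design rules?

F1 (20 nt, A=5 T=2 G=8 C=5): 3' end GG has 2 G/C ✓; longest run = 2 ✓; GC 13/20 = 65.0%, outside 37.2–56.5% ✗ — fails.
F2 (18 nt, A=4 T=5 G=6 C=3): 3' end TG has 1 G/C ✓; longest run = 2 ✓; GC 9/18 = 50.0% ✓ — passes.
F3 (24 nt, A=5 T=6 G=9 C=4): 3' end GG has 2 G/C ✓; longest run = 3 ✓; GC 13/24 = 54.2% ✓ — passes.
F4 (25 nt, A=6 T=5 G=8 C=6): 3' end GA has 1 G/C ✓; longest run = 2 ✓; GC 14/25 = 56.0% ✓ — passes.

F2, F3 and F4.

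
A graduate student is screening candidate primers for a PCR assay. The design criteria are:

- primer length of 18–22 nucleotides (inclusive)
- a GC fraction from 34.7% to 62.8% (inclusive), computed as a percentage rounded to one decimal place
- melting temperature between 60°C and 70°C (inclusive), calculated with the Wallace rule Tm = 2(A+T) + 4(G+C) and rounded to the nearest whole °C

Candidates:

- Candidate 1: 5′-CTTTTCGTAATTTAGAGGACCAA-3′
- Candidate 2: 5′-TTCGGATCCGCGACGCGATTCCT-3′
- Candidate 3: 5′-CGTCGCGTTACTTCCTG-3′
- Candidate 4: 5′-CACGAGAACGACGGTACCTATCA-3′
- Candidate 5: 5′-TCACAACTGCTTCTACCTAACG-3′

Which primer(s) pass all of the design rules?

Candidate 1 (23 nt, A=7 T=8 G=4 C=4): length 23, outside 18–22 ✗; GC 8/23 = 34.8% ✓; Tm = 2·15 + 4·8 = 62°C ✓ — fails.
Candidate 2 (23 nt, A=3 T=6 G=6 C=8): length 23, outside 18–22 ✗; GC 14/23 = 60.9% ✓; Tm = 2·9 + 4·14 = 74°C, outside 60–70°C ✗ — fails.
Candidate 3 (17 nt, A=1 T=6 G=4 C=6): length 17, outside 18–22 ✗; GC 10/17 = 58.8% ✓; Tm = 2·7 + 4·10 = 54°C, outside 60–70°C ✗ — fails.
Candidate 4 (23 nt, A=8 T=3 G=5 C=7): length 23, outside 18–22 ✗; GC 12/23 = 52.2% ✓; Tm = 2·11 + 4·12 = 70°C ✓ — fails.
Candidate 5 (22 nt, A=6 T=6 G=2 C=8): length 22 ✓; GC 10/22 = 45.5% ✓; Tm = 2·12 + 4·10 = 64°C ✓ — passes.

Candidate 5 only.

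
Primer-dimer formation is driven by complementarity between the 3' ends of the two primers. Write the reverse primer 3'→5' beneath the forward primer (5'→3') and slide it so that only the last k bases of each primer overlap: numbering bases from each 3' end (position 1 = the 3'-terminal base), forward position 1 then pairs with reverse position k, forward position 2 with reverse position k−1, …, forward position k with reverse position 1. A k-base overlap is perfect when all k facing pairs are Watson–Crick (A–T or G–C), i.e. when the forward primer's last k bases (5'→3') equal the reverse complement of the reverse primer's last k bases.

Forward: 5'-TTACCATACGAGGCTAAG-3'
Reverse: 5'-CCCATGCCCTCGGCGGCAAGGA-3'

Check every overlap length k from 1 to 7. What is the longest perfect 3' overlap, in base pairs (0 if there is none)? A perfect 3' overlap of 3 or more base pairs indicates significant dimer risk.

Longest perfect overlap: 0 complementary base pairs; below the dimer-risk threshold (threshold 3).

Last 7 bases (5'→3') — forward …GGCTAAG, reverse …GCAAGGA.
Reverse complement of the reverse primer's last 7 bases: TCCTTGC; its first k bases are the reverse complement of the reverse primer's last k bases, so a perfect k-base overlap needs the forward primer's last k bases to equal them.
Comparing (forward last k vs required): k=1: G vs T ✗; k=2: AG vs TC ✗; k=3: AAG vs TCC ✗; k=4: TAAG vs TCCT ✗; k=5: CTAAG vs TCCTT ✗; k=6: GCTAAG vs TCCTTG ✗; k=7: GGCTAAG vs TCCTTGC ✗.
No overlap length from 1 to 7 is perfect, so the longest perfect 3' overlap is 0.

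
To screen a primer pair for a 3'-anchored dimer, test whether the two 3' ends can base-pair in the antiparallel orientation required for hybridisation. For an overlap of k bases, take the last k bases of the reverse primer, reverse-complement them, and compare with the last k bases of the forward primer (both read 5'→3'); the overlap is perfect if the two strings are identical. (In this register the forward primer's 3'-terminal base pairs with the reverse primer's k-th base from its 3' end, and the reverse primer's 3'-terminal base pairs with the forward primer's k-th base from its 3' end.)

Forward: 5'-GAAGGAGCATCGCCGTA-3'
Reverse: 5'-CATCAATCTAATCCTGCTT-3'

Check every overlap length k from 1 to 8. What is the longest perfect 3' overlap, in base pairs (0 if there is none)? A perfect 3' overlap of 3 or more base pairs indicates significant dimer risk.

Last 8 bases (5'→3') — forward …TCGCCGTA, reverse …TCCTGCTT.
Reverse complement of the reverse primer's last 8 bases: AAGCAGGA; its first k bases are the reverse complement of the reverse primer's last k bases, so a perfect k-base overlap needs the forward primer's last k bases to equal them.
Comparing (forward last k vs required): k=1: A vs A ✓; k=2: TA vs AA ✗; k=3: GTA vs AAG ✗; k=4: CGTA vs AAGC ✗; k=5: CCGTA vs AAGCA ✗; k=6: GCCGTA vs AAGCAG ✗; k=7: CGCCGTA vs AAGCAGG ✗; k=8: TCGCCGTA vs AAGCAGGA ✗.
Only k = 1 is perfect, so the longest perfect 3' overlap is 1.

Longest perfect overlap: 1 complementary base pair; below the dimer-risk threshold (threshold 3).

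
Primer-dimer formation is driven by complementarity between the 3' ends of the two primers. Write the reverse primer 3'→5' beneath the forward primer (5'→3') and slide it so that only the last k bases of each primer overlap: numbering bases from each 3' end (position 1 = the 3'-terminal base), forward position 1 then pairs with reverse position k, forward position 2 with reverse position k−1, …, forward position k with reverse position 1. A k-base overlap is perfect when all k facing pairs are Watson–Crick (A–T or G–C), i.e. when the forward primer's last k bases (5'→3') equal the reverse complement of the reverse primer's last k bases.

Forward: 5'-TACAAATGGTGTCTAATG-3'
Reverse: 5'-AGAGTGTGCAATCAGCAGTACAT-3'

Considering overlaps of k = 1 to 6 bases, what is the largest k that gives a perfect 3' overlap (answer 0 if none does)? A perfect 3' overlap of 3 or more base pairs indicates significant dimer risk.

Last 6 bases (5'→3') — forward …CTAATG, reverse …GTACAT.
Reverse complement of the reverse primer's last 6 bases: ATGTAC; its first k bases are the reverse complement of the reverse primer's last k bases, so a perfect k-base overlap needs the forward primer's last k bases to equal them.
Comparing (forward last k vs required): k=1: G vs A ✗; k=2: TG vs AT ✗; k=3: ATG vs ATG ✓; k=4: AATG vs ATGT ✗; k=5: TAATG vs ATGTA ✗; k=6: CTAATG vs ATGTAC ✗.
Only k = 3 is perfect, so the longest perfect 3' overlap is 3.

Longest perfect overlap: 3 complementary base pairs; significant dimer risk (threshold 3).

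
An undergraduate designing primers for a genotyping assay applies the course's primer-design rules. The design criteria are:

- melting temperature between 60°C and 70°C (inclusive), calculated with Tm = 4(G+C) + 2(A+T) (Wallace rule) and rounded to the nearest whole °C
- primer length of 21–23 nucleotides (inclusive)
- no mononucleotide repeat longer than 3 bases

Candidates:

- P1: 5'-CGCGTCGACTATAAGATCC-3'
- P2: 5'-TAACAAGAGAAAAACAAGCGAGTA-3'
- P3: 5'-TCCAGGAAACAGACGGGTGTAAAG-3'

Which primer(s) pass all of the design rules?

None of the candidates satisfy all criteria.

P1 (19 nt, A=5 T=4 G=4 C=6): Tm = 2·9 + 4·10 = 58°C, outside 60–70°C ✗; length 19, outside 21–23 ✗; longest run = 2 ✓ — fails.
P2 (24 nt, A=14 T=2 G=5 C=3): Tm = 2·16 + 4·8 = 64°C ✓; length 24, outside 21–23 ✗; longest run = 5, exceeds 3 ✗ — fails.
P3 (24 nt, A=9 T=3 G=8 C=4): Tm = 2·12 + 4·12 = 72°C, outside 60–70°C ✗; length 24, outside 21–23 ✗; longest run = 3 ✓ — fails.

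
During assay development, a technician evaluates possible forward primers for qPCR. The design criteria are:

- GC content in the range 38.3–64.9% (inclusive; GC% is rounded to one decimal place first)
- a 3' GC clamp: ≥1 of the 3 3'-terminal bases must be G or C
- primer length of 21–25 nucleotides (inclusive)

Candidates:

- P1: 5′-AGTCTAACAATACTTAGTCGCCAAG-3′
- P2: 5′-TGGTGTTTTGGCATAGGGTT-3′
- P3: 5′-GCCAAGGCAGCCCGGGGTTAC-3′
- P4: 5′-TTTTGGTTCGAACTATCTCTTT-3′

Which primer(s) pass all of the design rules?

P1 only.

P1 (25 nt, A=9 T=6 G=4 C=6): GC 10/25 = 40.0% ✓; 3' end AAG has 1 G/C ✓; length 25 ✓ — passes.
P2 (20 nt, A=2 T=9 G=8 C=1): GC 9/20 = 45.0% ✓; 3' end GTT has 1 G/C ✓; length 20, outside 21–25 ✗ — fails.
P3 (21 nt, A=4 T=2 G=8 C=7): GC 15/21 = 71.4%, outside 38.3–64.9% ✗; 3' end TAC has 1 G/C ✓; length 21 ✓ — fails.
P4 (22 nt, A=3 T=12 G=3 C=4): GC 7/22 = 31.8%, outside 38.3–64.9% ✗; 3' end TTT has 0 G/C, need ≥1 ✗; length 22 ✓ — fails.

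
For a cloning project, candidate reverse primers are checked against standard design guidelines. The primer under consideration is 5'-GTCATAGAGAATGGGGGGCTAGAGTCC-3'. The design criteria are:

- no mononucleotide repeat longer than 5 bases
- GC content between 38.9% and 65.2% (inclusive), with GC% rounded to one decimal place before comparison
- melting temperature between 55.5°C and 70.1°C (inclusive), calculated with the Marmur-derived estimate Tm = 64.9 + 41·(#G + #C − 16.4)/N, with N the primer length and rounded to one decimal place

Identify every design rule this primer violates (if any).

Base counts: A=7, T=5, G=11, C=4 (length 27).
homopolymer run: longest run = 6, exceeds 5 ✗
GC content: GC 15/27 = 55.6% ✓
Tm: Tm = 64.9 + 41·(15 − 16.4)/27 = 62.8°C ✓

Fails: homopolymer run.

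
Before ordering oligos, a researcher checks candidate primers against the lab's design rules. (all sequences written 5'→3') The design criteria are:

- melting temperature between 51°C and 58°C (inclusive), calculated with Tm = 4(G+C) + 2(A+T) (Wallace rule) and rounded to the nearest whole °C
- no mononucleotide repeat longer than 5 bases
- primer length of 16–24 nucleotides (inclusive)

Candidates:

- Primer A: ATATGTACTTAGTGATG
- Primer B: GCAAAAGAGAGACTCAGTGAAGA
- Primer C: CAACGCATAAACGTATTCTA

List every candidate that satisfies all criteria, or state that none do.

Primer A (17 nt, A=5 T=7 G=4 C=1): Tm = 2·12 + 4·5 = 44°C, outside 51–58°C ✗; longest run = 2 ✓; length 17 ✓ — fails.
Primer B (23 nt, A=11 T=2 G=7 C=3): Tm = 2·13 + 4·10 = 66°C, outside 51–58°C ✗; longest run = 4 ✓; length 23 ✓ — fails.
Primer C (20 nt, A=8 T=5 G=2 C=5): Tm = 2·13 + 4·7 = 54°C ✓; longest run = 3 ✓; length 20 ✓ — passes.

Primer C only.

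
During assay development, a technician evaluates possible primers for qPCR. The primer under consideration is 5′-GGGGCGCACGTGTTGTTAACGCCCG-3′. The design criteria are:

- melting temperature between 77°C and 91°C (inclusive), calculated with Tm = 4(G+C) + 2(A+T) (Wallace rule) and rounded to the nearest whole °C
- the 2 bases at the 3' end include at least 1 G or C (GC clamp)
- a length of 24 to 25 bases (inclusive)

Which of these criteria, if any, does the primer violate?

Meets all criteria.

Base counts: A=3, T=5, G=10, C=7 (length 25).
Tm: Tm = 2·8 + 4·17 = 84°C ✓
GC clamp: 3' end CG has 2 G/C ✓
length: length 25 ✓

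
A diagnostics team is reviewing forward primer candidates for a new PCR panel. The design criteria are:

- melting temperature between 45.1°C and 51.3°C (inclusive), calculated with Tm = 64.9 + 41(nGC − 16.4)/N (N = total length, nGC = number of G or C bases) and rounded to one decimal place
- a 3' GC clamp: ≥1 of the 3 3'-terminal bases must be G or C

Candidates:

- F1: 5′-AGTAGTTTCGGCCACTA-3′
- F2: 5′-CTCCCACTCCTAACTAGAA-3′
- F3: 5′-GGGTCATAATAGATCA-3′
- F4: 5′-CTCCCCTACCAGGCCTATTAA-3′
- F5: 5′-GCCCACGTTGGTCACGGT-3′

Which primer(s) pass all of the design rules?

F2 only.

F1 (17 nt, A=4 T=5 G=4 C=4): Tm = 64.9 + 41·(8 − 16.4)/17 = 44.6°C, outside 45.1–51.3°C ✗; 3' end CTA has 1 G/C ✓ — fails.
F2 (19 nt, A=6 T=4 G=1 C=8): Tm = 64.9 + 41·(9 − 16.4)/19 = 48.9°C ✓; 3' end GAA has 1 G/C ✓ — passes.
F3 (16 nt, A=6 T=4 G=4 C=2): Tm = 64.9 + 41·(6 − 16.4)/16 = 38.3°C, outside 45.1–51.3°C ✗; 3' end TCA has 1 G/C ✓ — fails.
F4 (21 nt, A=5 T=5 G=2 C=9): Tm = 64.9 + 41·(11 − 16.4)/21 = 54.4°C, outside 45.1–51.3°C ✗; 3' end TAA has 0 G/C, need ≥1 ✗ — fails.
F5 (18 nt, A=2 T=4 G=6 C=6): Tm = 64.9 + 41·(12 − 16.4)/18 = 54.9°C, outside 45.1–51.3°C ✗; 3' end GGT has 2 G/C ✓ — fails.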